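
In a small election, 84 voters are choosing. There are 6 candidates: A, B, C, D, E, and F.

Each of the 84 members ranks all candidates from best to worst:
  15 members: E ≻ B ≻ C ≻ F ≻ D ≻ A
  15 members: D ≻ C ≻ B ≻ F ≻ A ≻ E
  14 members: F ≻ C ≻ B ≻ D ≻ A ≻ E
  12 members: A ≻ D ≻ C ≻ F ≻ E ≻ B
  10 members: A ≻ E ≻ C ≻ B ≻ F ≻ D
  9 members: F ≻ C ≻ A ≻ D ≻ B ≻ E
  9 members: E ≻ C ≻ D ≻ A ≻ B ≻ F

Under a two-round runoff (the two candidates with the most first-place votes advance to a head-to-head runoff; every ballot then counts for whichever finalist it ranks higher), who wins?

F

Round 1 first-place votes: A 22, B 0, C 0, D 15, E 24, F 23. E and F advance.
Runoff: E is ranked above F on 34 ballots, F above E on 50.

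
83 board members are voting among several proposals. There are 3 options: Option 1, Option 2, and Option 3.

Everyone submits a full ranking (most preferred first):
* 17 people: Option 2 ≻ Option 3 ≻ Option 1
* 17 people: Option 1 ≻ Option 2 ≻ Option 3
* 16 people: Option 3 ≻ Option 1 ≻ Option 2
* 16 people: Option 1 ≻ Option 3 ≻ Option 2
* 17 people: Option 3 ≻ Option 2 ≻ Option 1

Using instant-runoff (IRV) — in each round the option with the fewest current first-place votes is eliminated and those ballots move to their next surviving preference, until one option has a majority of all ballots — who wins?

Option 3

Round 1: Option 1 33, Option 2 17, Option 3 33. Option 2 eliminated.
Round 2: Option 1 33, Option 3 50. Option 3 has a majority (≥42).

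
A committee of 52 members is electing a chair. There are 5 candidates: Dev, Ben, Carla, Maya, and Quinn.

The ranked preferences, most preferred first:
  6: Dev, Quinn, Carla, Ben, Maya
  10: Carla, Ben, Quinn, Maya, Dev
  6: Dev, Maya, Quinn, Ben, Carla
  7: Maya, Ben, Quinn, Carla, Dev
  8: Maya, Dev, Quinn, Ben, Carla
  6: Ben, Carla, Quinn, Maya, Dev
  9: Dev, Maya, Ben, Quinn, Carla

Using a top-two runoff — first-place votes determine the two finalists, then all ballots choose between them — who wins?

Maya

Round 1 first-place votes: Dev 21, Ben 6, Carla 10, Maya 15, Quinn 0. Dev and Maya advance.
Runoff: Dev is ranked above Maya on 21 ballots, Maya above Dev on 31.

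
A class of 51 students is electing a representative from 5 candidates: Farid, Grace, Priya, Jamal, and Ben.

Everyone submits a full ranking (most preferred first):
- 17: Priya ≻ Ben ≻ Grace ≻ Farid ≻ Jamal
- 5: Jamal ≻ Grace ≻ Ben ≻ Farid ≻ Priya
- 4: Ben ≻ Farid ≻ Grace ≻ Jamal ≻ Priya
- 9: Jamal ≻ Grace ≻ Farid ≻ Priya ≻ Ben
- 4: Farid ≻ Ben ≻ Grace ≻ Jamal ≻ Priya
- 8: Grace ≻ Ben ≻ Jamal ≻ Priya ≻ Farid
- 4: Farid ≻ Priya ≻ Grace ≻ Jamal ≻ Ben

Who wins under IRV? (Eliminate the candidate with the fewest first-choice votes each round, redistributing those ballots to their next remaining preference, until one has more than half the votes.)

Jamal

Round 1: Farid 8, Grace 8, Priya 17, Jamal 14, Ben 4. Ben eliminated.
Round 2: Farid 12, Grace 8, Priya 17, Jamal 14. Grace eliminated.
Round 3: Farid 12, Priya 17, Jamal 22. Farid eliminated.
Round 4: Priya 21, Jamal 30. Jamal has a majority (≥26).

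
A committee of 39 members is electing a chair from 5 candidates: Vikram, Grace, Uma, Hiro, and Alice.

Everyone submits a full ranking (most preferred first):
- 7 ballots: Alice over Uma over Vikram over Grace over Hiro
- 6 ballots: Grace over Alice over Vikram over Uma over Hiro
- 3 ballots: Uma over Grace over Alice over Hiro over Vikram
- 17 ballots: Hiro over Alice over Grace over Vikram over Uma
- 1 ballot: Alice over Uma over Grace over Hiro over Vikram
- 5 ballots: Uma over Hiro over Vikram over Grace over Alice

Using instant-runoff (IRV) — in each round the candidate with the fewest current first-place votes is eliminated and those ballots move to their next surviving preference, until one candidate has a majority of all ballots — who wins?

Round 1: Vikram 0, Grace 6, Uma 8, Hiro 17, Alice 8. Vikram eliminated.
Round 2: Grace 6, Uma 8, Hiro 17, Alice 8. Grace eliminated.
Round 3: Uma 8, Hiro 17, Alice 14. Uma eliminated.
Round 4: Hiro 22, Alice 17. Hiro has a majority (≥20).

Hiro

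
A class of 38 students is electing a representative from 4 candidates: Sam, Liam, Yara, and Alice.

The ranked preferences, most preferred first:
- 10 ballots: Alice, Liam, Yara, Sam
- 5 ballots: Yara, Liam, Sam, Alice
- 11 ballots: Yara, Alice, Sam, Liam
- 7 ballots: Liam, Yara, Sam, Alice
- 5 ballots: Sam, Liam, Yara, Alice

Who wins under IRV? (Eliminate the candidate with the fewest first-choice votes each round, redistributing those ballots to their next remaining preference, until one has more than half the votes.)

Round 1: Sam 5, Liam 7, Yara 16, Alice 10. Sam eliminated.
Round 2: Liam 12, Yara 16, Alice 10. Alice eliminated.
Round 3: Liam 22, Yara 16. Liam has a majority (≥20).

Liam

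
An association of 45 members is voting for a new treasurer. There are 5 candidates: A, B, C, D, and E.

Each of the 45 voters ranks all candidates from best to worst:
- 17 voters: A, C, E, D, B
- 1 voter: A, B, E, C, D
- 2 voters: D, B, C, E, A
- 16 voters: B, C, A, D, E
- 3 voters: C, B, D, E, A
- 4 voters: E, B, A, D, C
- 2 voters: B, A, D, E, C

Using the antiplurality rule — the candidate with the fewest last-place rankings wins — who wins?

D

Last-place votes: A 5, B 17, C 6, D 1, E 16.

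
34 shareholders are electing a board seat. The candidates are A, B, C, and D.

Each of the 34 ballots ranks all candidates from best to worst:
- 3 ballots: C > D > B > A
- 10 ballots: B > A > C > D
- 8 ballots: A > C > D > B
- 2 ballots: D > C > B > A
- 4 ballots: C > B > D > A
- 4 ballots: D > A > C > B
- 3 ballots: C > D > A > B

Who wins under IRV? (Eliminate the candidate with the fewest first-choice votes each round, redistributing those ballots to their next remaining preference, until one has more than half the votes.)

Round 1: A 8, B 10, C 10, D 6. D eliminated.
Round 2: A 12, B 10, C 12. B eliminated.
Round 3: A 22, C 12. A has a majority (≥18).

A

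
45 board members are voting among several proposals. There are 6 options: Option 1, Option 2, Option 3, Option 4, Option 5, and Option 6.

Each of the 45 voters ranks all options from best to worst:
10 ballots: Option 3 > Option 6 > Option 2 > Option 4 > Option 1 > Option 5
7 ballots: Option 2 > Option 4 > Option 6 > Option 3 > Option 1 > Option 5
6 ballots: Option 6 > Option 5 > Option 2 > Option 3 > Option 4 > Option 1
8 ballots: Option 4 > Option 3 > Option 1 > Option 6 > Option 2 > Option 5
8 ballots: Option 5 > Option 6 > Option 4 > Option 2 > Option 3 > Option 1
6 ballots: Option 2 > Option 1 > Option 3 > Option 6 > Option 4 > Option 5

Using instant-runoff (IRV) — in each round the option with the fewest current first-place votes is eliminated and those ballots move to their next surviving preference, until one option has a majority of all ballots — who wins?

Round 1: Option 1 0, Option 2 13, Option 3 10, Option 4 8, Option 5 8, Option 6 6. Option 1 eliminated.
Round 2: Option 2 13, Option 3 10, Option 4 8, Option 5 8, Option 6 6. Option 6 eliminated.
Round 3: Option 2 13, Option 3 10, Option 4 8, Option 5 14. Option 4 eliminated.
Round 4: Option 2 13, Option 3 18, Option 5 14. Option 2 eliminated.
Round 5: Option 3 31, Option 5 14. Option 3 has a majority (≥23).

Option 3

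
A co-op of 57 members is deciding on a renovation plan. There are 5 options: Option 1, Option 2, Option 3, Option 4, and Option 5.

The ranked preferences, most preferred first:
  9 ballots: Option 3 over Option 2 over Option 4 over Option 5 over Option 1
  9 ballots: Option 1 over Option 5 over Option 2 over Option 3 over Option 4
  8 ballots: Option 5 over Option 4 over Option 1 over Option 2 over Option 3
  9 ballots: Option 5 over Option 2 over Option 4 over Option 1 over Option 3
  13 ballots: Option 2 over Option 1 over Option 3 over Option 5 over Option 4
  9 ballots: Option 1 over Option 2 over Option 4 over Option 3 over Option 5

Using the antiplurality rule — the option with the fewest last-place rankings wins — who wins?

Last-place votes: Option 1 9, Option 2 0, Option 3 17, Option 4 22, Option 5 9.

Option 2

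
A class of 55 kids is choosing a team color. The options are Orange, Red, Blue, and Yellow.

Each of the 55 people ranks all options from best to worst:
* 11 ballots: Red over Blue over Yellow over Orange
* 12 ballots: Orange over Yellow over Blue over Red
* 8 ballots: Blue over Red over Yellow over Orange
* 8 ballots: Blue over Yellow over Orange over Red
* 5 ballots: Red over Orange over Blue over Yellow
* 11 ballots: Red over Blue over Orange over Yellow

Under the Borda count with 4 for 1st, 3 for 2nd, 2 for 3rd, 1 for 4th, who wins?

Orange: 11×1 + 12×4 + 8×1 + 8×2 + 5×3 + 11×2 = 120
Red: 11×4 + 12×1 + 8×3 + 8×1 + 5×4 + 11×4 = 152
Blue: 11×3 + 12×2 + 8×4 + 8×4 + 5×2 + 11×3 = 164
Yellow: 11×2 + 12×3 + 8×2 + 8×3 + 5×1 + 11×1 = 114

Blue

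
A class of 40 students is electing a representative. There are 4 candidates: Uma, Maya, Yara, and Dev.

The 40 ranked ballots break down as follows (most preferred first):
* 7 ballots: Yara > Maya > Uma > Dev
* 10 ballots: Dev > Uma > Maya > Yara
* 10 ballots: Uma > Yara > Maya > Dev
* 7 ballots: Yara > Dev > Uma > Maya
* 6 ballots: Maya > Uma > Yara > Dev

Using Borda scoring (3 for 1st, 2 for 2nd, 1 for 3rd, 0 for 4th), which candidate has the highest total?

Uma: 7×1 + 10×2 + 10×3 + 7×1 + 6×2 = 76
Maya: 7×2 + 10×1 + 10×1 + 7×0 + 6×3 = 52
Yara: 7×3 + 10×0 + 10×2 + 7×3 + 6×1 = 68
Dev: 7×0 + 10×3 + 10×0 + 7×2 + 6×0 = 44

Uma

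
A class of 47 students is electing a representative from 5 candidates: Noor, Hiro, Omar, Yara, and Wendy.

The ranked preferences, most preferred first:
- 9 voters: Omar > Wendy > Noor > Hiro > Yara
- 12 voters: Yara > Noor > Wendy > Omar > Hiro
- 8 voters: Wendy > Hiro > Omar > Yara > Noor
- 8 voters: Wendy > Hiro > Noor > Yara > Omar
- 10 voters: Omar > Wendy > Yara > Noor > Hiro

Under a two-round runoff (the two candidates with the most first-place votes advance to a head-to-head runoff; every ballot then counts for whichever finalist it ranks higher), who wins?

Round 1 first-place votes: Noor 0, Hiro 0, Omar 19, Yara 12, Wendy 16. Omar and Wendy advance.
Runoff: Omar is ranked above Wendy on 19 ballots, Wendy above Omar on 28.

Wendy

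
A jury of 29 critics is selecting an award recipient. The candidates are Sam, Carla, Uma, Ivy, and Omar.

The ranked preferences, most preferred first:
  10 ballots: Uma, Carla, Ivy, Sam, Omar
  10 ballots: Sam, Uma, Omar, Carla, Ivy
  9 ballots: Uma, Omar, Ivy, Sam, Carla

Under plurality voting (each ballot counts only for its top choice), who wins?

First-place votes: Sam 10, Carla 0, Uma 19, Ivy 0, Omar 0.

Uma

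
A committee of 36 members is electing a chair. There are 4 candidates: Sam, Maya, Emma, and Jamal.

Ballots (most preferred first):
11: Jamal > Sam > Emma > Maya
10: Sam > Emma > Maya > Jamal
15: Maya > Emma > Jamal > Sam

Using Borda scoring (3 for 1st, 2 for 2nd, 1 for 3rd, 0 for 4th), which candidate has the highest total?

Emma

Sam: 11×2 + 10×3 + 15×0 = 52
Maya: 11×0 + 10×1 + 15×3 = 55
Emma: 11×1 + 10×2 + 15×2 = 61
Jamal: 11×3 + 10×0 + 15×1 = 48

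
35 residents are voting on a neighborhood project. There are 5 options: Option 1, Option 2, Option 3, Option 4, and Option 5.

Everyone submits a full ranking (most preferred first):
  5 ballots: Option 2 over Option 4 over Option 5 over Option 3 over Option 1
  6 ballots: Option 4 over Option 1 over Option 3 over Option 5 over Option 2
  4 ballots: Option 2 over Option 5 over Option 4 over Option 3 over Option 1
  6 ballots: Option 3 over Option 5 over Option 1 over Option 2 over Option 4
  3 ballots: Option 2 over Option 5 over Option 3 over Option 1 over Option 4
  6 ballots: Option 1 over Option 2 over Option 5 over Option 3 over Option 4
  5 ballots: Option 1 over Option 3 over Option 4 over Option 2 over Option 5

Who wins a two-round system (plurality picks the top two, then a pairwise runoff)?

Option 1

Round 1 first-place votes: Option 1 11, Option 2 12, Option 3 6, Option 4 6, Option 5 0. Option 2 and Option 1 advance.
Runoff: Option 2 is ranked above Option 1 on 12 ballots, Option 1 above Option 2 on 23.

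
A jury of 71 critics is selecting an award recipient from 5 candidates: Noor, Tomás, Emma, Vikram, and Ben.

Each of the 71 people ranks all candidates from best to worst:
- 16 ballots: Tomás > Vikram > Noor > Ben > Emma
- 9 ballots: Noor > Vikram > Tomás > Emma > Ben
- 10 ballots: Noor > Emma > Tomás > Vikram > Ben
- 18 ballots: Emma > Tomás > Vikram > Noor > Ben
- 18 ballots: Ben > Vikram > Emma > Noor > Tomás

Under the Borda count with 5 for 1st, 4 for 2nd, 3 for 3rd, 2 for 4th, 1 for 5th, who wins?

Noor: 16×3 + 9×5 + 10×5 + 18×2 + 18×2 = 215
Tomás: 16×5 + 9×3 + 10×3 + 18×4 + 18×1 = 227
Emma: 16×1 + 9×2 + 10×4 + 18×5 + 18×3 = 218
Vikram: 16×4 + 9×4 + 10×2 + 18×3 + 18×4 = 246
Ben: 16×2 + 9×1 + 10×1 + 18×1 + 18×5 = 159

Vikram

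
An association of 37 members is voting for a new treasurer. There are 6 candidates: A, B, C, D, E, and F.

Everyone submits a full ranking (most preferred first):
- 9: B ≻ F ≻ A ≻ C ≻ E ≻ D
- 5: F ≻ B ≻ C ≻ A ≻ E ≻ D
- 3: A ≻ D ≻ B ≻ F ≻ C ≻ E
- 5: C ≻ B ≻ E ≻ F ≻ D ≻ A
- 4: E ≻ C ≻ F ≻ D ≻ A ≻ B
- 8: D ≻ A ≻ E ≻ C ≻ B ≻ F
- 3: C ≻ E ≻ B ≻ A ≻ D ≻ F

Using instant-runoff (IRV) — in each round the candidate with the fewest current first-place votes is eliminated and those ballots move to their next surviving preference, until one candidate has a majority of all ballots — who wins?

C

Round 1: A 3, B 9, C 8, D 8, E 4, F 5. A eliminated.
Round 2: B 9, C 8, D 11, E 4, F 5. E eliminated.
Round 3: B 9, C 12, D 11, F 5. F eliminated.
Round 4: B 14, C 12, D 11. D eliminated.
Round 5: B 17, C 20. C has a majority (≥19).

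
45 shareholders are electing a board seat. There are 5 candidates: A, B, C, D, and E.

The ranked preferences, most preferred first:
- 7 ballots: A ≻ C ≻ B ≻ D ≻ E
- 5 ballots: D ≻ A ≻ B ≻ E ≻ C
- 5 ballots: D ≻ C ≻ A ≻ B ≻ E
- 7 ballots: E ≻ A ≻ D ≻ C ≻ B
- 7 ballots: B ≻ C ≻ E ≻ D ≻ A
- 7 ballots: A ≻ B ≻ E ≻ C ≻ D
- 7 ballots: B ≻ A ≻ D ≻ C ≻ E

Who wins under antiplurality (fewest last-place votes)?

Last-place votes: A 7, B 7, C 5, D 7, E 19.

C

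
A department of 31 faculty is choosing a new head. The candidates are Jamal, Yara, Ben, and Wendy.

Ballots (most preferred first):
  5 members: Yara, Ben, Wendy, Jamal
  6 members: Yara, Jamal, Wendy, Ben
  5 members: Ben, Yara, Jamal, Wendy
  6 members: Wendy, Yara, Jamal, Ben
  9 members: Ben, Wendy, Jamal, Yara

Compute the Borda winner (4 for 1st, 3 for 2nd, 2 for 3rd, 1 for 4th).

Jamal: 5×1 + 6×3 + 5×2 + 6×2 + 9×2 = 63
Yara: 5×4 + 6×4 + 5×3 + 6×3 + 9×1 = 86
Ben: 5×3 + 6×1 + 5×4 + 6×1 + 9×4 = 83
Wendy: 5×2 + 6×2 + 5×1 + 6×4 + 9×3 = 78

Yara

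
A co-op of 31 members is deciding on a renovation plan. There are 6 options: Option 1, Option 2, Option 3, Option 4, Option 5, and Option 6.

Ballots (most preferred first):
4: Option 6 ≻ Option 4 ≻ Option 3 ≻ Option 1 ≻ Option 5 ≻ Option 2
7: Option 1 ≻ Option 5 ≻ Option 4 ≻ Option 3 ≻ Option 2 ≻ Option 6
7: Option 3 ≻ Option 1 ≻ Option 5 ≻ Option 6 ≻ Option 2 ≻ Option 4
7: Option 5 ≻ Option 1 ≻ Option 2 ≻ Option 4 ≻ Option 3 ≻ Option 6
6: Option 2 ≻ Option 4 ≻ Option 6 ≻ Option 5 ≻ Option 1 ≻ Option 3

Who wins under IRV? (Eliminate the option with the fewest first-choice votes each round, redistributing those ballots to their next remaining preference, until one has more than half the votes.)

Option 5

Round 1: Option 1 7, Option 2 6, Option 3 7, Option 4 0, Option 5 7, Option 6 4. Option 4 eliminated.
Round 2: Option 1 7, Option 2 6, Option 3 7, Option 5 7, Option 6 4. Option 6 eliminated.
Round 3: Option 1 7, Option 2 6, Option 3 11, Option 5 7. Option 2 eliminated.
Round 4: Option 1 7, Option 3 11, Option 5 13. Option 1 eliminated.
Round 5: Option 3 11, Option 5 20. Option 5 has a majority (≥16).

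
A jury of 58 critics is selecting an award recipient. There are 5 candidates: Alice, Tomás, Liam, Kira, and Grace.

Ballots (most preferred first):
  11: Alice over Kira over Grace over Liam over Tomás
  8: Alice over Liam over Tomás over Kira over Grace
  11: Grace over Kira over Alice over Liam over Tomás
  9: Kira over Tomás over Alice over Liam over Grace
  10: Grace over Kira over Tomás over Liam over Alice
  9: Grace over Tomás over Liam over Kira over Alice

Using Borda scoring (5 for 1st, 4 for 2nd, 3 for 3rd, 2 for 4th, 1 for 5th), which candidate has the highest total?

Kira

Alice: 11×5 + 8×5 + 11×3 + 9×3 + 10×1 + 9×1 = 174
Tomás: 11×1 + 8×3 + 11×1 + 9×4 + 10×3 + 9×4 = 148
Liam: 11×2 + 8×4 + 11×2 + 9×2 + 10×2 + 9×3 = 141
Kira: 11×4 + 8×2 + 11×4 + 9×5 + 10×4 + 9×2 = 207
Grace: 11×3 + 8×1 + 11×5 + 9×1 + 10×5 + 9×5 = 200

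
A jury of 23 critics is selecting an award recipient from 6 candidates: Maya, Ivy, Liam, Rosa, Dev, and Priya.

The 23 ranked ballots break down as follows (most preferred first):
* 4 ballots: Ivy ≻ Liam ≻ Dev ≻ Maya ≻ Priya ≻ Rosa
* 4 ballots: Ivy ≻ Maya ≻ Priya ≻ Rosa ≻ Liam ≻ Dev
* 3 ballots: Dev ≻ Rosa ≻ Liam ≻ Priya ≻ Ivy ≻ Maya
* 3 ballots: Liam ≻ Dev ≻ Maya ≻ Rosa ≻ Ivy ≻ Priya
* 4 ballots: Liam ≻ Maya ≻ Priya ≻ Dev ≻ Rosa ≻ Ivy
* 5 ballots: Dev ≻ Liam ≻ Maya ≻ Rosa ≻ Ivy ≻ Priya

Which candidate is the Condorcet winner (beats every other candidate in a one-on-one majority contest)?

Liam vs Maya: 19–4
Liam vs Ivy: 15–8
Liam vs Rosa: 16–7
Liam vs Dev: 15–8
Liam vs Priya: 19–4
Liam beats every other candidate.

Liam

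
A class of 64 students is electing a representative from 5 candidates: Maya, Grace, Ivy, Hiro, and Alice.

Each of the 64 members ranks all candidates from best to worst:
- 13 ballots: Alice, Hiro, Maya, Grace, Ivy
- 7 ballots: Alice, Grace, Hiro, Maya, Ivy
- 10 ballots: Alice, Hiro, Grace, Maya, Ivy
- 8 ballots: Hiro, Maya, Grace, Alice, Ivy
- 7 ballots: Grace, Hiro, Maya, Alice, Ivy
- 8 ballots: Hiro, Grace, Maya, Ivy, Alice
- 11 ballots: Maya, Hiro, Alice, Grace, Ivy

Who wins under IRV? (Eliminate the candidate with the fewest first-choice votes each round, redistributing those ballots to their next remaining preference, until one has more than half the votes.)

Hiro

Round 1: Maya 11, Grace 7, Ivy 0, Hiro 16, Alice 30. Ivy eliminated.
Round 2: Maya 11, Grace 7, Hiro 16, Alice 30. Grace eliminated.
Round 3: Maya 11, Hiro 23, Alice 30. Maya eliminated.
Round 4: Hiro 34, Alice 30. Hiro has a majority (≥33).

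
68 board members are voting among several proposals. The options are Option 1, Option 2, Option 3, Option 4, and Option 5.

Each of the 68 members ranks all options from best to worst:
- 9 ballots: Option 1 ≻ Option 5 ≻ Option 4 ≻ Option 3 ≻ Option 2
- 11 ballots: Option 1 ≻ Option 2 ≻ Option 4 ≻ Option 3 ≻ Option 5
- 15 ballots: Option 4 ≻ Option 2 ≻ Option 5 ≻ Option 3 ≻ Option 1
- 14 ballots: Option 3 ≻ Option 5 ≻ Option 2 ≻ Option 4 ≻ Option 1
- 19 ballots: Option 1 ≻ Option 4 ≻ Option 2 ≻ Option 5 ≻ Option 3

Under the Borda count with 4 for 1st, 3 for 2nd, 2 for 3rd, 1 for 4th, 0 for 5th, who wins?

Option 4

Option 1: 9×4 + 11×4 + 15×0 + 14×0 + 19×4 = 156
Option 2: 9×0 + 11×3 + 15×3 + 14×2 + 19×2 = 144
Option 3: 9×1 + 11×1 + 15×1 + 14×4 + 19×0 = 91
Option 4: 9×2 + 11×2 + 15×4 + 14×1 + 19×3 = 171
Option 5: 9×3 + 11×0 + 15×2 + 14×3 + 19×1 = 118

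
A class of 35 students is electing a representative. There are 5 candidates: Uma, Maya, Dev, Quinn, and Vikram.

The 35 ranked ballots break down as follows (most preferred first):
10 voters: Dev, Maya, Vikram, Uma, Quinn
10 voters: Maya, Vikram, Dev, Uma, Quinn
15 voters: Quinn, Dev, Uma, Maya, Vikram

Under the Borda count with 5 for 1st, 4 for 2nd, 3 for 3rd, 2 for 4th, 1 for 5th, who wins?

Dev

Uma: 10×2 + 10×2 + 15×3 = 85
Maya: 10×4 + 10×5 + 15×2 = 120
Dev: 10×5 + 10×3 + 15×4 = 140
Quinn: 10×1 + 10×1 + 15×5 = 95
Vikram: 10×3 + 10×4 + 15×1 = 85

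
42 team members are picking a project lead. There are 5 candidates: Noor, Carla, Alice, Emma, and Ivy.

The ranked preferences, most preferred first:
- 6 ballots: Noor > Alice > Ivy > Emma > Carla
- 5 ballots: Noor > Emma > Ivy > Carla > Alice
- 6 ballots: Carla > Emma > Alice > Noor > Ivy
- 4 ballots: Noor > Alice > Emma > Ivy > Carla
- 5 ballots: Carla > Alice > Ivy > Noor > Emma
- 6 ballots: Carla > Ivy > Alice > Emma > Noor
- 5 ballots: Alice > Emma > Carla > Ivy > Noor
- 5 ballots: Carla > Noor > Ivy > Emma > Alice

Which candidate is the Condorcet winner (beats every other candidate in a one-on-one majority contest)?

Carla

Carla vs Noor: 27–15
Carla vs Alice: 27–15
Carla vs Emma: 22–20
Carla vs Ivy: 27–15
Carla beats every other candidate.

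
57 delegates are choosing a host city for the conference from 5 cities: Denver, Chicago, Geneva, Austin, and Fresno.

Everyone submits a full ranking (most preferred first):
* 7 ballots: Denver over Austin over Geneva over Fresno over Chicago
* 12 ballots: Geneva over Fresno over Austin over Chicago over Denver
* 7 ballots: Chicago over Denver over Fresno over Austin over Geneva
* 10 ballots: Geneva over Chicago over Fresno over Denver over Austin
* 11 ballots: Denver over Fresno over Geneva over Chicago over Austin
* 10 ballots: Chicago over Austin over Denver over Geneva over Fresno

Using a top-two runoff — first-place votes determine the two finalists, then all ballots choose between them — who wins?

Round 1 first-place votes: Denver 18, Chicago 17, Geneva 22, Austin 0, Fresno 0. Geneva and Denver advance.
Runoff: Geneva is ranked above Denver on 22 ballots, Denver above Geneva on 35.

Denver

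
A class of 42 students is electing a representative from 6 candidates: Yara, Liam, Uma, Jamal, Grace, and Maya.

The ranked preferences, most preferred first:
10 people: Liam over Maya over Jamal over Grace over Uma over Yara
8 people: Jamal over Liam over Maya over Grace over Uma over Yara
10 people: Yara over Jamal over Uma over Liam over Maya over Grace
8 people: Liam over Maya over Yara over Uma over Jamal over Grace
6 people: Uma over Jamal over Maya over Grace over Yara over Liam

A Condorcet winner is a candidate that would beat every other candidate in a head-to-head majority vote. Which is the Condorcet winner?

Jamal

Jamal vs Yara: 24–18
Jamal vs Liam: 24–18
Jamal vs Uma: 28–14
Jamal vs Grace: 42–0
Jamal vs Maya: 24–18
Jamal beats every other candidate.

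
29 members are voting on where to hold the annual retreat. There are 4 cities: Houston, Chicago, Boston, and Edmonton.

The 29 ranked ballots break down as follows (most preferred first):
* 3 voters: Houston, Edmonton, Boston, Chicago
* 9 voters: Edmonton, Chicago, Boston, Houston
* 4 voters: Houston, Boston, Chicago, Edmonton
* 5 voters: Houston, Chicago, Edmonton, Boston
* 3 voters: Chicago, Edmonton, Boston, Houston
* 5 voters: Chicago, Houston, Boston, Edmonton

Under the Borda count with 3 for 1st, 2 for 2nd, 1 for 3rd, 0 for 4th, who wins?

Houston: 3×3 + 9×0 + 4×3 + 5×3 + 3×0 + 5×2 = 46
Chicago: 3×0 + 9×2 + 4×1 + 5×2 + 3×3 + 5×3 = 56
Boston: 3×1 + 9×1 + 4×2 + 5×0 + 3×1 + 5×1 = 28
Edmonton: 3×2 + 9×3 + 4×0 + 5×1 + 3×2 + 5×0 = 44

Chicago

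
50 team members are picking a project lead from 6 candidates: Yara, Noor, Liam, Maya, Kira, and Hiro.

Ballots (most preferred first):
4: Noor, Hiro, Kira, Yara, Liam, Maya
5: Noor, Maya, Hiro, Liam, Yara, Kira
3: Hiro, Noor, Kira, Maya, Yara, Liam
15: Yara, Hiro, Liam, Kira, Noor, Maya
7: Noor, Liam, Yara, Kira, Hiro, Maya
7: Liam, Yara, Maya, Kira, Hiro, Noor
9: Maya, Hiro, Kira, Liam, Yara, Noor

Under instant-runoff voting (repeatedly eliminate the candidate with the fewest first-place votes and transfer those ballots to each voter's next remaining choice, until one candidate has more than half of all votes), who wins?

Yara

Round 1: Yara 15, Noor 16, Liam 7, Maya 9, Kira 0, Hiro 3. Kira eliminated.
Round 2: Yara 15, Noor 16, Liam 7, Maya 9, Hiro 3. Hiro eliminated.
Round 3: Yara 15, Noor 19, Liam 7, Maya 9. Liam eliminated.
Round 4: Yara 22, Noor 19, Maya 9. Maya eliminated.
Round 5: Yara 31, Noor 19. Yara has a majority (≥26).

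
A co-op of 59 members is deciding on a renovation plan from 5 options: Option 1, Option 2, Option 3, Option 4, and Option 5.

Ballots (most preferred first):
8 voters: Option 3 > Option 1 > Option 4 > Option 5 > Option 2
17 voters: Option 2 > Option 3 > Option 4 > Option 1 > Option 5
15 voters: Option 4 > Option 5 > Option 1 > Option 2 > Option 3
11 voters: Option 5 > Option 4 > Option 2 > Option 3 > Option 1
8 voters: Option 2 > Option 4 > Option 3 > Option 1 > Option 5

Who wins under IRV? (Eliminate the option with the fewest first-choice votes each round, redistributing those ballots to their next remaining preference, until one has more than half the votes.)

Round 1: Option 1 0, Option 2 25, Option 3 8, Option 4 15, Option 5 11. Option 1 eliminated.
Round 2: Option 2 25, Option 3 8, Option 4 15, Option 5 11. Option 3 eliminated.
Round 3: Option 2 25, Option 4 23, Option 5 11. Option 5 eliminated.
Round 4: Option 2 25, Option 4 34. Option 4 has a majority (≥30).

Option 4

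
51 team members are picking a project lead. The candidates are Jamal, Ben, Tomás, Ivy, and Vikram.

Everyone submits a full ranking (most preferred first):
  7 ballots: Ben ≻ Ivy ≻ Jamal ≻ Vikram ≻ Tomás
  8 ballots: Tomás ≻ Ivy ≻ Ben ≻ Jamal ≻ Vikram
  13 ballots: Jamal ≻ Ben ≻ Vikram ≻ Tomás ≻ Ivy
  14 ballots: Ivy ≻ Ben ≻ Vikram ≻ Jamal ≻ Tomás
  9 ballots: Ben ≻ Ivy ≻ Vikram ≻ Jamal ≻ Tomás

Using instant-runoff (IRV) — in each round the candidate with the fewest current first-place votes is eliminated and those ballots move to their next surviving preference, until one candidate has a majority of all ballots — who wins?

Ben

Round 1: Jamal 13, Ben 16, Tomás 8, Ivy 14, Vikram 0. Vikram eliminated.
Round 2: Jamal 13, Ben 16, Tomás 8, Ivy 14. Tomás eliminated.
Round 3: Jamal 13, Ben 16, Ivy 22. Jamal eliminated.
Round 4: Ben 29, Ivy 22. Ben has a majority (≥26).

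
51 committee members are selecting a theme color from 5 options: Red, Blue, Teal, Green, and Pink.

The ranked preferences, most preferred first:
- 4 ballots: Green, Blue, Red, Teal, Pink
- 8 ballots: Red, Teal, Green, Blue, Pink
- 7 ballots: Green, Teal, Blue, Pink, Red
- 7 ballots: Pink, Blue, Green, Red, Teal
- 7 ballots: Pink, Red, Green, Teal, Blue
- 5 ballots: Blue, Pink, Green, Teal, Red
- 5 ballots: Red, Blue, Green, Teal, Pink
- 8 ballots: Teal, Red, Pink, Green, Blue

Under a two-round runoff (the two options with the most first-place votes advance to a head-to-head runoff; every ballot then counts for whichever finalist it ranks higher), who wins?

Pink

Round 1 first-place votes: Red 13, Blue 5, Teal 8, Green 11, Pink 14. Pink and Red advance.
Runoff: Pink is ranked above Red on 26 ballots, Red above Pink on 25.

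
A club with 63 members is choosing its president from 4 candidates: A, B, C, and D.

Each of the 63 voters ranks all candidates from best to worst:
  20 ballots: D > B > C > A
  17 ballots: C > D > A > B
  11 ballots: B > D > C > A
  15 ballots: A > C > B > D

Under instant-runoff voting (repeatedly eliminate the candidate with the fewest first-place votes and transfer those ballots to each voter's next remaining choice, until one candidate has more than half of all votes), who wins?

C

Round 1: A 15, B 11, C 17, D 20. B eliminated.
Round 2: A 15, C 17, D 31. A eliminated.
Round 3: C 32, D 31. C has a majority (≥32).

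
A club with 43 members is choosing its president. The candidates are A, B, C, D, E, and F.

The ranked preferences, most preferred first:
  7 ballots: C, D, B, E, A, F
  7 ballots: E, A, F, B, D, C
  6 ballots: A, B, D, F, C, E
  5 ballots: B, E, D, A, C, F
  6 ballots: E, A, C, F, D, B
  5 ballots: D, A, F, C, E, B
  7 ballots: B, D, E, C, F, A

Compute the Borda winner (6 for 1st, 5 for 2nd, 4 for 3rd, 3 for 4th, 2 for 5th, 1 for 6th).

D

A: 7×2 + 7×5 + 6×6 + 5×3 + 6×5 + 5×5 + 7×1 = 162
B: 7×4 + 7×3 + 6×5 + 5×6 + 6×1 + 5×1 + 7×6 = 162
C: 7×6 + 7×1 + 6×2 + 5×2 + 6×4 + 5×3 + 7×3 = 131
D: 7×5 + 7×2 + 6×4 + 5×4 + 6×2 + 5×6 + 7×5 = 170
E: 7×3 + 7×6 + 6×1 + 5×5 + 6×6 + 5×2 + 7×4 = 168
F: 7×1 + 7×4 + 6×3 + 5×1 + 6×3 + 5×4 + 7×2 = 110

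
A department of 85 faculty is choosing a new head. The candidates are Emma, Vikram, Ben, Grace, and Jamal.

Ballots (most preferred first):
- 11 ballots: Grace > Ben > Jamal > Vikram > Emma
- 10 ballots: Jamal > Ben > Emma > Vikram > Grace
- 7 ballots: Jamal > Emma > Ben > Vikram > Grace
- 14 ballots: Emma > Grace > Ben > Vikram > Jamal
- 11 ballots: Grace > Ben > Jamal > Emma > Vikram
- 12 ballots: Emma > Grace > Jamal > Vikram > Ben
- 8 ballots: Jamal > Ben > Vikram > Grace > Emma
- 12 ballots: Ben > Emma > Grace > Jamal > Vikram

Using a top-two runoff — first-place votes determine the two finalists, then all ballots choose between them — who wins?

Jamal

Round 1 first-place votes: Emma 26, Vikram 0, Ben 12, Grace 22, Jamal 25. Emma and Jamal advance.
Runoff: Emma is ranked above Jamal on 38 ballots, Jamal above Emma on 47.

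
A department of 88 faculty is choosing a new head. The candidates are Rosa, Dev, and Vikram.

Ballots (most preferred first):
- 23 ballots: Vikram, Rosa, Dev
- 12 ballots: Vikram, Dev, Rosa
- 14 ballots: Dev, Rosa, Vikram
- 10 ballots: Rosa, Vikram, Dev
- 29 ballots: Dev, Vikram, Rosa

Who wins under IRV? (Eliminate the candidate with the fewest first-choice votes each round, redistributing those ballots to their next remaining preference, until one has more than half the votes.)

Vikram

Round 1: Rosa 10, Dev 43, Vikram 35. Rosa eliminated.
Round 2: Dev 43, Vikram 45. Vikram has a majority (≥45).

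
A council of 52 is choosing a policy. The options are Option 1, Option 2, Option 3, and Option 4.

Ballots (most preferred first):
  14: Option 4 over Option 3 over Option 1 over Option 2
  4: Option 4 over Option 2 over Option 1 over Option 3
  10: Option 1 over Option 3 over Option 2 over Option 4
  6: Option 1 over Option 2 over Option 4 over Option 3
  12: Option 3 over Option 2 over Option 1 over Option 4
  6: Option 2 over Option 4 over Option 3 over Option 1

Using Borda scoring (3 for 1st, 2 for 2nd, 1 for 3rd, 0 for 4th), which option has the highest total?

Option 3

Option 1: 14×1 + 4×1 + 10×3 + 6×3 + 12×1 + 6×0 = 78
Option 2: 14×0 + 4×2 + 10×1 + 6×2 + 12×2 + 6×3 = 72
Option 3: 14×2 + 4×0 + 10×2 + 6×0 + 12×3 + 6×1 = 90
Option 4: 14×3 + 4×3 + 10×0 + 6×1 + 12×0 + 6×2 = 72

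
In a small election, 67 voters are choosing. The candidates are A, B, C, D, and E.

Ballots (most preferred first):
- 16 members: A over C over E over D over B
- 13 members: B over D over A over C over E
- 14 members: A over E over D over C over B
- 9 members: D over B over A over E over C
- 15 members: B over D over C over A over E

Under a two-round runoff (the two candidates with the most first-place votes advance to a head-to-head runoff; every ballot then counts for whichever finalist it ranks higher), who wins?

Round 1 first-place votes: A 30, B 28, C 0, D 9, E 0. A and B advance.
Runoff: A is ranked above B on 30 ballots, B above A on 37.

B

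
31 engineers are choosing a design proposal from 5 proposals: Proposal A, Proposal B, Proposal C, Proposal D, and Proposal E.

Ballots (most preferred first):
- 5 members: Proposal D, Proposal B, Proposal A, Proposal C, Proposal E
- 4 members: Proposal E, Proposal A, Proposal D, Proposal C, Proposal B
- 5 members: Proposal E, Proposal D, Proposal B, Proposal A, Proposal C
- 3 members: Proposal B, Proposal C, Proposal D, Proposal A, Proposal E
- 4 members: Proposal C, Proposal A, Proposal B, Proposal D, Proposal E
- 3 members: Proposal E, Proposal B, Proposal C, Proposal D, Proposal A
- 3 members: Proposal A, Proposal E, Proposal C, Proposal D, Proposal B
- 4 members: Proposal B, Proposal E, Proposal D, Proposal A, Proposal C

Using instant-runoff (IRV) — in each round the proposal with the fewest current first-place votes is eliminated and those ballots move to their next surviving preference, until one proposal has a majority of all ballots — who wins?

Proposal B

Round 1: Proposal A 3, Proposal B 7, Proposal C 4, Proposal D 5, Proposal E 12. Proposal A eliminated.
Round 2: Proposal B 7, Proposal C 4, Proposal D 5, Proposal E 15. Proposal C eliminated.
Round 3: Proposal B 11, Proposal D 5, Proposal E 15. Proposal D eliminated.
Round 4: Proposal B 16, Proposal E 15. Proposal B has a majority (≥16).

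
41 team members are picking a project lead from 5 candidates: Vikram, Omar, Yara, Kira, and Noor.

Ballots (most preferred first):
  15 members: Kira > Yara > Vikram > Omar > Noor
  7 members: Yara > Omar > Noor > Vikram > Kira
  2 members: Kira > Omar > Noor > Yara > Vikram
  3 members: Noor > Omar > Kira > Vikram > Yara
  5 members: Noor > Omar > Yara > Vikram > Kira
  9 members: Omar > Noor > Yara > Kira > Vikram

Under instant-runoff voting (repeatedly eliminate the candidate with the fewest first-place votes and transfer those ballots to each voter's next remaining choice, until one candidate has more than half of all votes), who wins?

Omar

Round 1: Vikram 0, Omar 9, Yara 7, Kira 17, Noor 8. Vikram eliminated.
Round 2: Omar 9, Yara 7, Kira 17, Noor 8. Yara eliminated.
Round 3: Omar 16, Kira 17, Noor 8. Noor eliminated.
Round 4: Omar 24, Kira 17. Omar has a majority (≥21).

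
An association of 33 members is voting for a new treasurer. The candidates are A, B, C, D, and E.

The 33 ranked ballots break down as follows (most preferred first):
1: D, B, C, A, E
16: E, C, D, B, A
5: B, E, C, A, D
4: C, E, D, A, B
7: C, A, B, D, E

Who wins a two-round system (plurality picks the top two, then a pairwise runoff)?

Round 1 first-place votes: A 0, B 5, C 11, D 1, E 16. E and C advance.
Runoff: E is ranked above C on 21 ballots, C above E on 12.

E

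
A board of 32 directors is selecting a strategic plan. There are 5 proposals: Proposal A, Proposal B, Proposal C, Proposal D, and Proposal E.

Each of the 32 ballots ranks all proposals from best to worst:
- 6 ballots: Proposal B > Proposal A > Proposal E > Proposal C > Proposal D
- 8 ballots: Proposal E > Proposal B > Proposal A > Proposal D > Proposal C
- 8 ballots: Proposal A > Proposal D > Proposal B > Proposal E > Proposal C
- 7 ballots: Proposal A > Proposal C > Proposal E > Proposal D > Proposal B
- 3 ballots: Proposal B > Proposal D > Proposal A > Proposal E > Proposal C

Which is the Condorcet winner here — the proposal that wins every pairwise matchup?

Proposal B

Proposal B vs Proposal A: 17–15
Proposal B vs Proposal C: 25–7
Proposal B vs Proposal D: 17–15
Proposal B vs Proposal E: 17–15
Proposal B beats every other proposal.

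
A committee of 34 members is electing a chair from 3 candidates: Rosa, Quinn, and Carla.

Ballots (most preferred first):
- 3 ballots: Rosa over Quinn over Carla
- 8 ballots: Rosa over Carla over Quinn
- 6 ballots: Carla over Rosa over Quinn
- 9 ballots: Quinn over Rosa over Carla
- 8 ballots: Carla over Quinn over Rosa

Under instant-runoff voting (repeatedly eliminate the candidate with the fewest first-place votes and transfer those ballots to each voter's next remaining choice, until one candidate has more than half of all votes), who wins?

Rosa

Round 1: Rosa 11, Quinn 9, Carla 14. Quinn eliminated.
Round 2: Rosa 20, Carla 14. Rosa has a majority (≥18).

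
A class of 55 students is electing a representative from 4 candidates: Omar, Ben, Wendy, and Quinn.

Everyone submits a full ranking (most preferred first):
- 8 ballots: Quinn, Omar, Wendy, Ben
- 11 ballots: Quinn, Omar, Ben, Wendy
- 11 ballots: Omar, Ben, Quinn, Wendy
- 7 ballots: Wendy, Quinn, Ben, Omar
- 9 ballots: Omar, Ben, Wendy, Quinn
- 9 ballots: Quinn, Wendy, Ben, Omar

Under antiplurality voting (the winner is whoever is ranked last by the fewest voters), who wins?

Ben

Last-place votes: Omar 16, Ben 8, Wendy 22, Quinn 9.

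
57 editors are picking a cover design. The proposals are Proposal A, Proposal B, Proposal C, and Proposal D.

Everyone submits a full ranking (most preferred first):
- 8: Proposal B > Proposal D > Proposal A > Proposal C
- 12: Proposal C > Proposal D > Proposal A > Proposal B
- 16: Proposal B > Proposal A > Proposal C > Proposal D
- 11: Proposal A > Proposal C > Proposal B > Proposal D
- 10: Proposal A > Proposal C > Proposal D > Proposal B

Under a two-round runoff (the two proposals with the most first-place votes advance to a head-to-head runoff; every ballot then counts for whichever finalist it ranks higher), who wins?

Proposal A

Round 1 first-place votes: Proposal A 21, Proposal B 24, Proposal C 12, Proposal D 0. Proposal B and Proposal A advance.
Runoff: Proposal B is ranked above Proposal A on 24 ballots, Proposal A above Proposal B on 33.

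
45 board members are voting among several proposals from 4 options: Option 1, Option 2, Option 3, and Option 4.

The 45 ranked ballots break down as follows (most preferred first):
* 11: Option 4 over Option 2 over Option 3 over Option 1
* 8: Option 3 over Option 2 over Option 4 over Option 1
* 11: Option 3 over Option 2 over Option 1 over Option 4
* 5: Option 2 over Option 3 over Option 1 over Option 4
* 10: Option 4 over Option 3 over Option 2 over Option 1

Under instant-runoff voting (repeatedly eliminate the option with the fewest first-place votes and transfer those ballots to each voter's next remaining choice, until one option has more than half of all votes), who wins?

Option 3

Round 1: Option 1 0, Option 2 5, Option 3 19, Option 4 21. Option 1 eliminated.
Round 2: Option 2 5, Option 3 19, Option 4 21. Option 2 eliminated.
Round 3: Option 3 24, Option 4 21. Option 3 has a majority (≥23).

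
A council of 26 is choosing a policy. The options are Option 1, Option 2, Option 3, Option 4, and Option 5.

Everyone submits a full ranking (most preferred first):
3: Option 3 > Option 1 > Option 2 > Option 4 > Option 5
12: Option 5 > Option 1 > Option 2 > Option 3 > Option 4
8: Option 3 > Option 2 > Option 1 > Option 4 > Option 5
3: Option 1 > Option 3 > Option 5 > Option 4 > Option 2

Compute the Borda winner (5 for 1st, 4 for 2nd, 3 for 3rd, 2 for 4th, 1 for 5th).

Option 1

Option 1: 3×4 + 12×4 + 8×3 + 3×5 = 99
Option 2: 3×3 + 12×3 + 8×4 + 3×1 = 80
Option 3: 3×5 + 12×2 + 8×5 + 3×4 = 91
Option 4: 3×2 + 12×1 + 8×2 + 3×2 = 40
Option 5: 3×1 + 12×5 + 8×1 + 3×3 = 80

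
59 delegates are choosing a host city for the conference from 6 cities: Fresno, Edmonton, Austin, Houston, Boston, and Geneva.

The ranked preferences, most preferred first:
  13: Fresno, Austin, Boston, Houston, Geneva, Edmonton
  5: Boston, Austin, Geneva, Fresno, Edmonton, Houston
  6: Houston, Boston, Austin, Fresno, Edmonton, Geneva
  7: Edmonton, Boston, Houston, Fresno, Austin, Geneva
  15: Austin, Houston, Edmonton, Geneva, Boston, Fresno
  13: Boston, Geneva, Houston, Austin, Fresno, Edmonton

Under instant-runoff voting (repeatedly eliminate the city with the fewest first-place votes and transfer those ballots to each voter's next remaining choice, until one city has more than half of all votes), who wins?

Boston

Round 1: Fresno 13, Edmonton 7, Austin 15, Houston 6, Boston 18, Geneva 0. Geneva eliminated.
Round 2: Fresno 13, Edmonton 7, Austin 15, Houston 6, Boston 18. Houston eliminated.
Round 3: Fresno 13, Edmonton 7, Austin 15, Boston 24. Edmonton eliminated.
Round 4: Fresno 13, Austin 15, Boston 31. Boston has a majority (≥30).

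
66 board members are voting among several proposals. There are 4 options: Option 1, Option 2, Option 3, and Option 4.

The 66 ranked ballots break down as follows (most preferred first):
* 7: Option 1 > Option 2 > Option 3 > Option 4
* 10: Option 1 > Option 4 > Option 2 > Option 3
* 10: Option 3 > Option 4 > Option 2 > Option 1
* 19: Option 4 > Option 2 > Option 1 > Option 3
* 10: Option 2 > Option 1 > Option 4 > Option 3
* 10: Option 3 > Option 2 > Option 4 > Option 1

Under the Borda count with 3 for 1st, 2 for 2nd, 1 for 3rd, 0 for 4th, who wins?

Option 2

Option 1: 7×3 + 10×3 + 10×0 + 19×1 + 10×2 + 10×0 = 90
Option 2: 7×2 + 10×1 + 10×1 + 19×2 + 10×3 + 10×2 = 122
Option 3: 7×1 + 10×0 + 10×3 + 19×0 + 10×0 + 10×3 = 67
Option 4: 7×0 + 10×2 + 10×2 + 19×3 + 10×1 + 10×1 = 117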